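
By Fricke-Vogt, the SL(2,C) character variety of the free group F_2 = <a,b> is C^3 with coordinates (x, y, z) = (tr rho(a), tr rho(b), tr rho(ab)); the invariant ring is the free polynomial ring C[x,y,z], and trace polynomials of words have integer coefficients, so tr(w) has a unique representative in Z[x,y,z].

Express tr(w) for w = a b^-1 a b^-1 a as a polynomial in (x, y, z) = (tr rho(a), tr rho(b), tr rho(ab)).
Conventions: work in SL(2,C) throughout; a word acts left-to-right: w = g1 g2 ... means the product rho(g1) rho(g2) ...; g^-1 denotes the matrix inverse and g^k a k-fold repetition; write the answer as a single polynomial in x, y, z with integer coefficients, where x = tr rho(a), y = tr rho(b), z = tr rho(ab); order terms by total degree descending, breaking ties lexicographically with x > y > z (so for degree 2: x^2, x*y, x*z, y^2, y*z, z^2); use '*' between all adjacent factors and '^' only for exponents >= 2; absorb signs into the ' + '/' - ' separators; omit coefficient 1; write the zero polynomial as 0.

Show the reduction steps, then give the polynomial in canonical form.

tr(a^2) = tr(a) * tr(a) - tr(1) = x^2 - 2
next, tr(a^3) = tr(a) * tr(a^2) - tr(a) = x^3 - 3*x
tr(a b a) = tr(a) * tr(b a) - tr(b) = x*z - y
tr(a^3 b) = tr(a) * tr(a b a) - tr(a b) = x^2*z - x*y - z
next, tr(a b^-1 a^2) = tr(a^3) * tr(b) - tr(a^3 b) = x^3*y - x^2*z - 2*x*y + z
next, tr(b a b a) = tr(b a) * tr(b a) - tr(1) = z^2 - 2
tr(b a b) = tr(b) * tr(a b) - tr(a) = y*z - x
tr(a^2 b a b) = tr(a) * tr(b a b a) - tr(b a b) = x*z^2 - y*z - x
tr(a b^-1 a^2 b) = tr(a^2 b a) * tr(b) - tr(a^2 b a b) = x^2*y*z - x*y^2 - x*z^2 + x
and tr(a b^-1 a b^-1 a) = tr(a b^-1 a^2) * tr(b) - tr(a b^-1 a^2 b) = x^3*y^2 - 2*x^2*y*z - x*y^2 + x*z^2 + y*z - x

x^3*y^2 - 2*x^2*y*z - x*y^2 + x*z^2 + y*z - x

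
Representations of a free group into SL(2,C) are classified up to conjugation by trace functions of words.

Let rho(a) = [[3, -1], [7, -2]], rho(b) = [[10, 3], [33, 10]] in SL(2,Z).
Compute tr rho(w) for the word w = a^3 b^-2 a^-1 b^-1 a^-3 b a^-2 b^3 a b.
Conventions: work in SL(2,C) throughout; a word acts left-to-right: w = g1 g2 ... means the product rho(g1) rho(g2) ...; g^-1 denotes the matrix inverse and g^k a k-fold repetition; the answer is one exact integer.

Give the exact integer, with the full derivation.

rho(a) = [[3, -1], [7, -2]]
... * rho(a) = [[3, -1], [7, -2]]  ->  [[2, -1], [7, -3]]
... * rho(a) = [[3, -1], [7, -2]]  ->  [[-1, 0], [0, -1]]
... * rho(b^-1) = [[10, -3], [-33, 10]]  ->  [[-10, 3], [33, -10]]
... * rho(b^-1) = [[10, -3], [-33, 10]]  ->  [[-199, 60], [660, -199]]
... * rho(a^-1) = [[-2, 1], [-7, 3]]  ->  [[-22, -19], [73, 63]]
... * rho(b^-1) = [[10, -3], [-33, 10]]  ->  [[407, -124], [-1349, 411]]
... * rho(a^-1) = [[-2, 1], [-7, 3]]  ->  [[54, 35], [-179, -116]]
... * rho(a^-1) = [[-2, 1], [-7, 3]]  ->  [[-353, 159], [1170, -527]]
... * rho(a^-1) = [[-2, 1], [-7, 3]]  ->  [[-407, 124], [1349, -411]]
... * rho(b) = [[10, 3], [33, 10]]  ->  [[22, 19], [-73, -63]]
... * rho(a^-1) = [[-2, 1], [-7, 3]]  ->  [[-177, 79], [587, -262]]
... * rho(a^-1) = [[-2, 1], [-7, 3]]  ->  [[-199, 60], [660, -199]]
... * rho(b) = [[10, 3], [33, 10]]  ->  [[-10, 3], [33, -10]]
... * rho(b) = [[10, 3], [33, 10]]  ->  [[-1, 0], [0, -1]]
... * rho(b) = [[10, 3], [33, 10]]  ->  [[-10, -3], [-33, -10]]
... * rho(a) = [[3, -1], [7, -2]]  ->  [[-51, 16], [-169, 53]]
... * rho(b) = [[10, 3], [33, 10]]  ->  [[18, 7], [59, 23]]
tr = 18 + 23 = 41

41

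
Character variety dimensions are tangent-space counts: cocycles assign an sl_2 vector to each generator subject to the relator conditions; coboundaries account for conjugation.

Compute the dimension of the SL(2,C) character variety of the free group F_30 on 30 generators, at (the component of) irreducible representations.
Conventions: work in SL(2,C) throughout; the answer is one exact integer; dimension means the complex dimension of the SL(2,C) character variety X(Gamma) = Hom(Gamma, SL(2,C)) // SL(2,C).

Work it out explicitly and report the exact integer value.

The free group F_30: 30 generators, no relators.
A cocycle picks one sl_2 vector per generator freely, giving dim Z^1 = 3*30 = 90.
At an irreducible rho the centralizer of the image in sl_2 is 0, so the coboundary map sl_2 -> Z^1 is injective: dim B^1 = 3.
dim H^1 = 90 - 3 = 87, which is dim X.

87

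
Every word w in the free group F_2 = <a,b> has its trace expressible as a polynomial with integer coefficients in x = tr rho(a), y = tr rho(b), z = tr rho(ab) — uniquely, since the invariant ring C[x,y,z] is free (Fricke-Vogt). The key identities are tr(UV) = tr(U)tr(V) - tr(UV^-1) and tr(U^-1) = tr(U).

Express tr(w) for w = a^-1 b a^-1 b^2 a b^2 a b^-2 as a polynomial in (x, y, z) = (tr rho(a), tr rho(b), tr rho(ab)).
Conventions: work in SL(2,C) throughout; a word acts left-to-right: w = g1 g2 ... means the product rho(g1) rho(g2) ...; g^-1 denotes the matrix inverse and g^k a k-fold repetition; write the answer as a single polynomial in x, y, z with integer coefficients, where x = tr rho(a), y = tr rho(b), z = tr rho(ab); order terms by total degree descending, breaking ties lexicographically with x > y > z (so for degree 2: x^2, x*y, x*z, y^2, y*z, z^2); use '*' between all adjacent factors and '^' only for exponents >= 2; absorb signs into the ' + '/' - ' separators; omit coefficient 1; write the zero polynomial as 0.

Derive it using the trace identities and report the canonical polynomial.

-x^2*y^5*z^2 + 2*x^3*y^4*z + x*y^6*z + 2*x*y^4*z^3 - x^4*y^3 - x^2*y^5 - 3*x^2*y^3*z^2 - y^5*z^2 - y^3*z^4 + x^3*y^2*z - 3*x*y^4*z + x*y^2*z^3 + 4*x^2*y^3 + 4*y^3*z^2 - 4*x*y^2*z + y^3 - 3*y

so tr(a b a b) = tr(b a) tr(b a) - tr(1) = z^2 - 2
reduce: tr(a b a) = tr(a) tr(b a) - tr(b) = x*z - y
tr(a b^2 a b) = tr(b) tr(a b a b) - tr(a b a) = y*z^2 - x*z - y
reduce: tr(b^2 a) = tr(b) tr(a b) - tr(a) = y*z - x
reduce: tr(b^2) = tr(b) tr(b) - tr(1) = y^2 - 2
tr(a b^2 a) = tr(a) tr(b^2 a) - tr(b^2) = x*y*z - x^2 - y^2 + 2
reduce: tr(b^2 a b^2 a) = tr(b) tr(a b^2 a b) - tr(a b^2 a) = y^2*z^2 - 2*x*y*z + x^2 - 2
tr(b^3 a b a) = tr(b) tr(b a b a b) - tr(b a b a) = y^2*z^2 - x*y*z - y^2 - z^2 + 2
tr(b a b^2) = tr(b) tr(a b^2) - tr(a b) = y^2*z - x*y - z
so tr(b^3 a b) = tr(b) tr(b a b^2) - tr(b a b) = y^3*z - x*y^2 - 2*y*z + x
so tr(a^2 b^3 a b) = tr(a) tr(b^3 a b a) - tr(b^3 a b) = x*y^2*z^2 - x^2*y*z - y^3*z - x*z^2 + 2*y*z + x
tr(b a^3 b) = tr(a) tr(b^2 a^2) - tr(b^2 a) = x^2*y*z - x^3 - x*y^2 - y*z + 3*x
so tr(b a^3) = tr(a) tr(a b a) - tr(a b) = x^2*z - x*y - z
tr(a^2 b^3 a) = tr(b) tr(b a^3 b) - tr(b a^3) = x^2*y^2*z - x^3*y - x*y^3 - x^2*z - y^2*z + 4*x*y + z
tr(a b^3 a b^2 a) = tr(b) tr(a^2 b^3 a b) - tr(a^2 b^3 a) = x*y^3*z^2 - 2*x^2*y^2*z - y^4*z + x^3*y + x*y^3 - x*y*z^2 + x^2*z + 3*y^2*z - 3*x*y - z
so tr(a b a b a b) = tr(b a) tr(b a b a) - tr(b^-1 a^-1) = z^3 - 3*z
tr(a b a b a) = tr(a) tr(b a b a) - tr(b a b) = x*z^2 - y*z - x
tr(b a b a b a b) = tr(b) tr(a b a b a b) - tr(a b a b a) = y*z^3 - x*z^2 - 2*y*z + x
tr(a b a b^3 a b) = tr(b) tr(b a b a b a b) - tr(b a b a b a) = y^2*z^3 - x*y*z^2 - 2*y^2*z - z^3 + x*y + 3*z
tr(b a^2 b a b) = tr(a) tr(b a b^2 a) - tr(b a b^2) = x*y*z^2 - x^2*z - y^2*z + z
tr(a b a b^3 a) = tr(b) tr(b a^2 b a b) - tr(b a^2 b a) = x*y^2*z^2 - x^2*y*z - y^3*z - x*z^2 + 2*y*z + x
tr(a b^3 a b^2 a b) = tr(b) tr(a b a b^3 a b) - tr(a b a b^3 a) = y^3*z^3 - 2*x*y^2*z^2 + x^2*y*z - y^3*z - y*z^3 + x*y^2 + x*z^2 + y*z - x
tr(b^3 a b^2 a b^-1 a) = tr(a b^3 a b^2 a) tr(b) - tr(a b^3 a b^2 a b) = x*y^4*z^2 - 2*x^2*y^3*z - y^5*z - y^3*z^3 + x^3*y^2 + x*y^4 + x*y^2*z^2 + 4*y^3*z + y*z^3 - 4*x*y^2 - x*z^2 - 2*y*z + x
tr(b^2 a b^2 a b^-1 a^-1 b) = tr(b^3 a b^2 a b^-1) tr(a) - tr(b^3 a b^2 a b^-1 a) = -x*y^4*z^2 + 2*x^2*y^3*z + y^5*z + y^3*z^3 - x^3*y^2 - x*y^4 - 2*x^2*y*z - 4*y^3*z - y*z^3 + x^3 + 4*x*y^2 + x*z^2 + 2*y*z - 3*x
reduce: tr(a b^2 a b^2 a) = tr(a) tr(b^2 a b^2 a) - tr(b^2 a b^2) = x*y^2*z^2 - 2*x^2*y*z - y^3*z + x^3 + x*y^2 + 2*y*z - 3*x
tr(b a b^2 a b^2 a) = tr(b) tr(a b a b^2 a b) - tr(a b a b^2 a) = y^2*z^3 - 2*x*y*z^2 + x^2*z - y^2*z + x*y - z
reduce: tr(b a b^2 a b^2) = tr(b) tr(a b^2 a b^2) - tr(a b^2 a b) = y^3*z^2 - 2*x*y^2*z + x^2*y - y*z^2 + x*z - y
so tr(a b a b^2 a b^2 a) = tr(a) tr(b a b^2 a b^2 a) - tr(b a b^2 a b^2) = x*y^2*z^3 - 2*x^2*y*z^2 - y^3*z^2 + x^3*z + x*y^2*z + y*z^2 - 2*x*z + y
so tr(a b a b a b a b) = tr(a b a b) tr(a b a b) - tr(1) = z^4 - 4*z^2 + 2
tr(a b a b a b a) = tr(a) tr(b a b a b a) - tr(b a b a b) = x*z^3 - y*z^2 - 2*x*z + y
tr(a b a b a b^2 a b) = tr(b) tr(a b a b a b a b) - tr(a b a b a b a) = y*z^4 - x*z^3 - 3*y*z^2 + 2*x*z + y
reduce: tr(a b a b a b^2 a) = tr(a) tr(b a b a b^2 a) - tr(b a b a b^2) = x*y*z^3 - x^2*z^2 - y^2*z^2 - x*y*z + x^2 + y^2 + z^2 - 2
tr(a b a b^2 a b^2 a b) = tr(b) tr(a b a b a b^2 a b) - tr(a b a b a b^2 a) = y^2*z^4 - 2*x*y*z^3 + x^2*z^2 - 2*y^2*z^2 + 3*x*y*z - x^2 - z^2 + 2
so tr(b a b^2 a b^2 a b^-1 a) = tr(a b a b^2 a b^2 a) tr(b) - tr(a b a b^2 a b^2 a b) = x*y^3*z^3 - 2*x^2*y^2*z^2 - y^4*z^2 - y^2*z^4 + x^3*y*z + x*y^3*z + 2*x*y*z^3 - x^2*z^2 + 3*y^2*z^2 - 5*x*y*z + x^2 + y^2 + z^2 - 2
tr(b^2 a b^2 a b^-1 a^-1 b a) = tr(b a b^2 a b^2 a b^-1) tr(a) - tr(b a b^2 a b^2 a b^-1 a) = -x*y^3*z^3 + 3*x^2*y^2*z^2 + y^4*z^2 + y^2*z^4 - 3*x^3*y*z - 2*x*y^3*z - 2*x*y*z^3 + x^4 + x^2*y^2 + x^2*z^2 - 3*y^2*z^2 + 7*x*y*z - 4*x^2 - y^2 - z^2 + 2
tr(b^-1 a^-1 b a^-1 b^2 a b^2 a) = tr(b^2 a b^2 a b^-1 a^-1 b) tr(a) - tr(b^2 a b^2 a b^-1 a^-1 b a) = -x^2*y^4*z^2 + 2*x^3*y^3*z + x*y^5*z + 2*x*y^3*z^3 - x^4*y^2 - x^2*y^4 - 3*x^2*y^2*z^2 - y^4*z^2 - y^2*z^4 + x^3*y*z - 2*x*y^3*z + x*y*z^3 + 3*x^2*y^2 + 3*y^2*z^2 - 5*x*y*z + x^2 + y^2 + z^2 - 2
tr(b^2 a b^3) = tr(b) tr(b^3 a b) - tr(b^3 a) = y^4*z - x*y^3 - 3*y^2*z + 2*x*y + z
tr(b a^-1 b^2 a b^2) = tr(b^2 a b^3) tr(a) - tr(b^2 a b^3 a) = x*y^4*z - x^2*y^3 - y^3*z^2 - x*y^2*z + x^2*y + y*z^2 + y
tr(a^-1 b a^-1 b^2 a b^2 a b^-2) = tr(b^-1 a^-1 b a^-1 b^2 a b^2 a) tr(b) - tr(b^-1 a^-1 b a^-1 b^2 a b^2 a b) = -x^2*y^5*z^2 + 2*x^3*y^4*z + x*y^6*z + 2*x*y^4*z^3 - x^4*y^3 - x^2*y^5 - 3*x^2*y^3*z^2 - y^5*z^2 - y^3*z^4 + x^3*y^2*z - 3*x*y^4*z + x*y^2*z^3 + 4*x^2*y^3 + 4*y^3*z^2 - 4*x*y^2*z + y^3 - 3*y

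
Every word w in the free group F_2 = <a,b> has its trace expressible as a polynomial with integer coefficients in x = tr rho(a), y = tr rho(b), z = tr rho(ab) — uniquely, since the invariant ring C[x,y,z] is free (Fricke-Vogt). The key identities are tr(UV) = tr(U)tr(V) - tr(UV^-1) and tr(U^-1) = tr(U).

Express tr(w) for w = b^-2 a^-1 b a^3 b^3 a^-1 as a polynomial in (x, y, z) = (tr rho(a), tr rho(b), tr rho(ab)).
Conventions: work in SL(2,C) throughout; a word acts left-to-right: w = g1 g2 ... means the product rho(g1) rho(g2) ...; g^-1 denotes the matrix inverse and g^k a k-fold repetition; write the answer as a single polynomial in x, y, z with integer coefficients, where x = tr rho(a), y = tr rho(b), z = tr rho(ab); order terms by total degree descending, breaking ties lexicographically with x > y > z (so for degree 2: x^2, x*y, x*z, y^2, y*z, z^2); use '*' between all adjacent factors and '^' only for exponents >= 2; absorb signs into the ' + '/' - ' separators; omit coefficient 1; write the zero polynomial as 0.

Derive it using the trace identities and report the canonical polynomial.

reduce: trace(b^2 a) = trace(b) * trace(a b) - trace(a) = y*z - x
trace(b^2) = trace(b) * trace(b) - trace(1) = y^2 - 2
trace(b^2 a^2) = trace(a) * trace(b^2 a) - trace(b^2) = x*y*z - x^2 - y^2 + 2
trace(a^3 b^2) = trace(a) * trace(b^2 a^2) - trace(b^2 a) = x^2*y*z - x^3 - x*y^2 - y*z + 3*x
reduce: trace(a b a) = trace(a) * trace(b a) - trace(b) = x*z - y
reduce: trace(a b a^2) = trace(a) * trace(a b a) - trace(a b) = x^2*z - x*y - z
trace(a^4 b) = trace(a) * trace(a b a^2) - trace(a b a) = x^3*z - x^2*y - 2*x*z + y
trace(a^2) = trace(a) * trace(a) - trace(1) = x^2 - 2
trace(a^3) = trace(a) * trace(a^2) - trace(a) = x^3 - 3*x
trace(a^4) = trace(a) * trace(a^3) - trace(a^2) = x^4 - 4*x^2 + 2
trace(a^4 b^2) = trace(b) * trace(a^4 b) - trace(a^4) = x^3*y*z - x^4 - x^2*y^2 - 2*x*y*z + 4*x^2 + y^2 - 2
trace(a^3 b^3 a) = trace(b) * trace(a^4 b^2) - trace(a^4 b) = x^3*y^2*z - x^4*y - x^2*y^3 - x^3*z - 2*x*y^2*z + 5*x^2*y + y^3 + 2*x*z - 3*y
trace(b a b a) = trace(b a) * trace(b a) - trace(1)   [split at repeated b] = z^2 - 2
trace(a b a^2 b) = trace(a) * trace(b a b a) - trace(b a b) = x*z^2 - y*z - x
trace(a b a^2 b^2) = trace(b) * trace(a b a^2 b) - trace(a b a^2) = x*y*z^2 - x^2*z - y^2*z + z
trace(b^3 a b a^2) = trace(b) * trace(a b a^2 b^2) - trace(a b a^2 b) = x*y^2*z^2 - x^2*y*z - y^3*z - x*z^2 + 2*y*z + x
so trace(a b a b^2) = trace(b) * trace(a b a b) - trace(a b a) = y*z^2 - x*z - y
trace(b^3 a b a) = trace(b) * trace(a b a b^2) - trace(a b a b) = y^2*z^2 - x*y*z - y^2 - z^2 + 2
trace(a^3 b^3 a b) = trace(a) * trace(b^3 a b a^2) - trace(b^3 a b a) = x^2*y^2*z^2 - x^3*y*z - x*y^3*z - x^2*z^2 - y^2*z^2 + 3*x*y*z + x^2 + y^2 + z^2 - 2
trace(b^-1 a^3 b^3 a) = trace(a^3 b^3 a) * trace(b) - trace(a^3 b^3 a b) = x^3*y^3*z - x^4*y^2 - x^2*y^4 - x^2*y^2*z^2 - x*y^3*z + 5*x^2*y^2 + x^2*z^2 + y^4 + y^2*z^2 - x*y*z - x^2 - 4*y^2 - z^2 + 2
trace(a^3 b^3 a^-1 b^-1) = trace(b^-1 a^3 b^3) * trace(a) - trace(b^-1 a^3 b^3 a) = -x^3*y^3*z + x^4*y^2 + x^2*y^4 + x^2*y^2*z^2 + x^3*y*z + x*y^3*z - x^4 - 6*x^2*y^2 - x^2*z^2 - y^4 - y^2*z^2 + 4*x^2 + 4*y^2 + z^2 - 2
trace(b^3 a) = trace(b) * trace(b a b) - trace(b a) = y^2*z - x*y - z
so trace(b^3) = trace(b) * trace(b^2) - trace(b) = y^3 - 3*y
reduce: trace(a^2 b^3) = trace(a) * trace(b^3 a) - trace(b^3) = x*y^2*z - x^2*y - y^3 - x*z + 3*y
trace(a b^4 a) = trace(b) * trace(a^2 b^3) - trace(a^2 b^2) = x*y^3*z - x^2*y^2 - y^4 - 2*x*y*z + x^2 + 4*y^2 - 2
trace(a b^4) = trace(b) * trace(a b^3) - trace(a b^2) = y^3*z - x*y^2 - 2*y*z + x
trace(b a^3 b^3) = trace(a) * trace(a b^4 a) - trace(a b^4) = x^2*y^3*z - x^3*y^2 - x*y^4 - 2*x^2*y*z - y^3*z + x^3 + 5*x*y^2 + 2*y*z - 3*x
reduce: trace(a b a^3 b^2) = trace(a) * trace(b^2 a b a^2) - trace(b^2 a b a) = x^2*y*z^2 - x^3*z - x*y^2*z - y*z^2 + 2*x*z + y
reduce: trace(b a b a^3 b^3) = trace(b) * trace(a b a^3 b^3) - trace(a b a^3 b^2) = x^2*y^3*z^2 - x^3*y^2*z - x*y^4*z - 2*x^2*y*z^2 - y^3*z^2 + x^3*z + 4*x*y^2*z + x^2*y + y^3 + 2*y*z^2 - 2*x*z - 3*y
reduce: trace(b a b a b a) = trace(a b) * trace(a b a b) - trace(a^-1 b^-1)   [split at repeated a] = z^3 - 3*z
trace(a b a b a b a) = trace(a) * trace(b a b a b a) - trace(b a b a b) = x*z^3 - y*z^2 - 2*x*z + y
trace(a b a b a^3 b) = trace(a) * trace(a b a b a b a) - trace(a b a b a b) = x^2*z^3 - x*y*z^2 - 2*x^2*z - z^3 + x*y + 3*z
trace(b a b a^3) = trace(a) * trace(b a b a^2) - trace(b a b a) = x^2*z^2 - x*y*z - x^2 - z^2 + 2
trace(a b a b a^3) = trace(a) * trace(b a b a^3) - trace(b a b a^2) = x^3*z^2 - x^2*y*z - x^3 - 2*x*z^2 + y*z + 3*x
trace(b a b a b a^3 b) = trace(b) * trace(a b a b a^3 b) - trace(a b a b a^3) = x^2*y*z^3 - x^3*z^2 - x*y^2*z^2 - x^2*y*z - y*z^3 + x^3 + x*y^2 + 2*x*z^2 + 2*y*z - 3*x
trace(b a b a^3 b^3 a) = trace(b) * trace(b a b a b a^3 b) - trace(b a b a b a^3) = x^2*y^2*z^3 - x^3*y*z^2 - x*y^3*z^2 - x^2*y^2*z - x^2*z^3 - y^2*z^3 + x^3*y + x*y^3 + 3*x*y*z^2 + 2*x^2*z + 2*y^2*z + z^3 - 4*x*y - 3*z
trace(a b a^3 b^3 a^-1 b) = trace(b a b a^3 b^3) * trace(a) - trace(b a b a^3 b^3 a) = x^3*y^3*z^2 - x^4*y^2*z - x^2*y^4*z - x^2*y^2*z^3 - x^3*y*z^2 + x^4*z + 5*x^2*y^2*z + x^2*z^3 + y^2*z^3 - x*y*z^2 - 4*x^2*z - 2*y^2*z - z^3 + x*y + 3*z
trace(b^-1 a b a^3 b^3 a^-1) = trace(a b a^3 b^3 a^-1) * trace(b) - trace(a b a^3 b^3 a^-1 b) = -x^3*y^3*z^2 + x^4*y^2*z + 2*x^2*y^4*z + x^2*y^2*z^3 - x^3*y^3 + x^3*y*z^2 - x*y^5 - x^4*z - 7*x^2*y^2*z - x^2*z^3 - y^4*z - y^2*z^3 + x^3*y + 5*x*y^3 + x*y*z^2 + 4*x^2*z + 4*y^2*z + z^3 - 4*x*y - 3*z
reduce: trace(b a^3 b^3 a^-1 b^-2 a) = trace(b^-1 a b a^3 b^3 a^-1) * trace(b) - trace(b^-1 a b a^3 b^3 a^-1 b) = -x^3*y^4*z^2 + x^4*y^3*z + 2*x^2*y^5*z + x^2*y^3*z^3 - x^3*y^4 + x^3*y^2*z^2 - x*y^6 - x^4*y*z - 8*x^2*y^3*z - x^2*y*z^3 - y^5*z - y^3*z^3 + 2*x^3*y^2 + 6*x*y^4 + x*y^2*z^2 + 6*x^2*y*z + 5*y^3*z + y*z^3 - x^3 - 9*x*y^2 - 5*y*z + 3*x
trace(b^-2 a^-1 b a^3 b^3 a^-1) = trace(b a^3 b^3 a^-1 b^-2) * trace(a) - trace(b a^3 b^3 a^-1 b^-2 a) = x^3*y^4*z^2 - 2*x^4*y^3*z - 2*x^2*y^5*z - x^2*y^3*z^3 + x^5*y^2 + 2*x^3*y^4 + x*y^6 + 2*x^4*y*z + 9*x^2*y^3*z + x^2*y*z^3 + y^5*z + y^3*z^3 - x^5 - 8*x^3*y^2 - x^3*z^2 - 7*x*y^4 - 2*x*y^2*z^2 - 6*x^2*y*z - 5*y^3*z - y*z^3 + 5*x^3 + 13*x*y^2 + x*z^2 + 5*y*z - 5*x

x^3*y^4*z^2 - 2*x^4*y^3*z - 2*x^2*y^5*z - x^2*y^3*z^3 + x^5*y^2 + 2*x^3*y^4 + x*y^6 + 2*x^4*y*z + 9*x^2*y^3*z + x^2*y*z^3 + y^5*z + y^3*z^3 - x^5 - 8*x^3*y^2 - x^3*z^2 - 7*x*y^4 - 2*x*y^2*z^2 - 6*x^2*y*z - 5*y^3*z - y*z^3 + 5*x^3 + 13*x*y^2 + x*z^2 + 5*y*z - 5*x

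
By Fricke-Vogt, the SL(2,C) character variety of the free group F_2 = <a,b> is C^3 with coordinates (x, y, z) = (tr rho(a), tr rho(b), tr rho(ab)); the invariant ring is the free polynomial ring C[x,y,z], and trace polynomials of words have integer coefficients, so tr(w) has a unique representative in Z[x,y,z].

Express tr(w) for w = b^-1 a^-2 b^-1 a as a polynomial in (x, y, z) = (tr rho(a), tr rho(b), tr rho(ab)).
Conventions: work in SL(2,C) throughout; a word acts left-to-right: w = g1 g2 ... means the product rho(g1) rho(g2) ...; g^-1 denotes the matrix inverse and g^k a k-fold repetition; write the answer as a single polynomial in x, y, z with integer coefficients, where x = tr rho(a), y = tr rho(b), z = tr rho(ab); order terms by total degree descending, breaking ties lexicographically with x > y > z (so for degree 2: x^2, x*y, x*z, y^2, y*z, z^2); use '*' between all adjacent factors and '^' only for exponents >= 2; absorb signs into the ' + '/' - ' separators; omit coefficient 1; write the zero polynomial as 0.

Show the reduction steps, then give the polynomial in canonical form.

x^2*y*z - x^3 - x*y^2 - x*z^2 + y*z + 3*x

tr(b^-1) = tr(b) = y
reduce: tr(a b a) = tr(a)*tr(b a) - tr(b)  (reduce the a square) = x*z - y
tr(a b a b) = tr(b a)*tr(b a) - tr(1)  (split on b) = z^2 - 2
tr(b^-1 a b a) = tr(a b a)*tr(b) - tr(a b a b)  (eliminate b^-1) = x*y*z - y^2 - z^2 + 2
tr(a^-1 b^-1 a b) = tr(b^-1 a b)*tr(a) - tr(b^-1 a b a)  (eliminate a^-1) = -x*y*z + x^2 + y^2 + z^2 - 2
tr(a^-1 b^-1 a b^-1) = tr(a^-1 b^-1 a)*tr(b) - tr(a^-1 b^-1 a b)  (eliminate b^-1) = x*y*z - x^2 - z^2 + 2
tr(b^-1 a) = tr(a)*tr(b) - tr(a b)  (eliminate b^-1) = x*y - z
so tr(b^-1 a b^-1) = tr(b^-1 a)*tr(b) - tr(b^-1 a b)  (eliminate b^-1) = x*y^2 - y*z - x
so tr(b^-1 a^-2 b^-1 a) = tr(a^-1 b^-1 a b^-1)*tr(a) - tr(a^-1 b^-1 a b^-1 a)  (eliminate a^-1) = x^2*y*z - x^3 - x*y^2 - x*z^2 + y*z + 3*x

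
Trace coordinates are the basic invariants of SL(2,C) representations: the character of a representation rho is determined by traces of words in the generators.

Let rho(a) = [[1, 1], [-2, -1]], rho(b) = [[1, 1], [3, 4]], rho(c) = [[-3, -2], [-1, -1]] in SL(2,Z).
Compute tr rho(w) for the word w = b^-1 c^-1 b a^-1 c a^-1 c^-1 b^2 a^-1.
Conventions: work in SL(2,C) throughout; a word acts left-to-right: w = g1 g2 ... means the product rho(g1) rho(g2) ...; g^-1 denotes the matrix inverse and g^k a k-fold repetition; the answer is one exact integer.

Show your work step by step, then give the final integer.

rho(b^-1) = [[4, -1], [-3, 1]]
... * rho(c^-1) = [[-1, 2], [1, -3]]  ->  [[-5, 11], [4, -9]]
... * rho(b) = [[1, 1], [3, 4]]  ->  [[28, 39], [-23, -32]]
... * rho(a^-1) = [[-1, -1], [2, 1]]  ->  [[50, 11], [-41, -9]]
... * rho(c) = [[-3, -2], [-1, -1]]  ->  [[-161, -111], [132, 91]]
... * rho(a^-1) = [[-1, -1], [2, 1]]  ->  [[-61, 50], [50, -41]]
... * rho(c^-1) = [[-1, 2], [1, -3]]  ->  [[111, -272], [-91, 223]]
... * rho(b) = [[1, 1], [3, 4]]  ->  [[-705, -977], [578, 801]]
... * rho(b) = [[1, 1], [3, 4]]  ->  [[-3636, -4613], [2981, 3782]]
... * rho(a^-1) = [[-1, -1], [2, 1]]  ->  [[-5590, -977], [4583, 801]]
tr = -5590 + 801 = -4789

-4789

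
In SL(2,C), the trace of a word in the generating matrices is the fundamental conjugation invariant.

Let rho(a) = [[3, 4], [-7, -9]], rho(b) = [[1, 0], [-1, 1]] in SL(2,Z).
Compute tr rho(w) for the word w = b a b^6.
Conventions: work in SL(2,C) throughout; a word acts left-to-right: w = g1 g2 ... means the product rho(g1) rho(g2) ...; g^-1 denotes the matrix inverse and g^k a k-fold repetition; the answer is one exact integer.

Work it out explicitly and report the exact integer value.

-34

rho(b) = [[1, 0], [-1, 1]]
... * rho(a) = [[3, 4], [-7, -9]]  ->  [[3, 4], [-10, -13]]
... * rho(b) = [[1, 0], [-1, 1]]  ->  [[-1, 4], [3, -13]]
... * rho(b) = [[1, 0], [-1, 1]]  ->  [[-5, 4], [16, -13]]
... * rho(b) = [[1, 0], [-1, 1]]  ->  [[-9, 4], [29, -13]]
... * rho(b) = [[1, 0], [-1, 1]]  ->  [[-13, 4], [42, -13]]
... * rho(b) = [[1, 0], [-1, 1]]  ->  [[-17, 4], [55, -13]]
... * rho(b) = [[1, 0], [-1, 1]]  ->  [[-21, 4], [68, -13]]
tr = -21 + -13 = -34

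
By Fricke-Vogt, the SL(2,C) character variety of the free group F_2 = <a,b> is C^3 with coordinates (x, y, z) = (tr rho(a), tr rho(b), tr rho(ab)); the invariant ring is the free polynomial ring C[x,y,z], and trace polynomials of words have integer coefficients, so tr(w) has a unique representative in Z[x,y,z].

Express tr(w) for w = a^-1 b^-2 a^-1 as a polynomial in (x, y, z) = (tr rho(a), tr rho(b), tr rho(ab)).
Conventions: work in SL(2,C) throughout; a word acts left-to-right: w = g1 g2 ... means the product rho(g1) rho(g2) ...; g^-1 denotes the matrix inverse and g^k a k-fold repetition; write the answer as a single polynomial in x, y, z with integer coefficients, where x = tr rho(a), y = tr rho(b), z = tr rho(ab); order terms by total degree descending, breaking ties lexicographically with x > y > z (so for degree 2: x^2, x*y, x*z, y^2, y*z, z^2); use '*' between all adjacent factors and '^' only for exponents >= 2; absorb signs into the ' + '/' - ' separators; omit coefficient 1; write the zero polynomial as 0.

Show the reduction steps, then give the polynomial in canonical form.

x*y*z - x^2 - y^2 + 2

so trace(a^-1) = trace(a) = x
reduce: trace(a^-1 b) = trace(b)*trace(a) - trace(b a) = x*y - z
trace(a^-1 b^-1) = trace(a^-1)*trace(b) - trace(a^-1 b) = z
trace(b^-2 a^-1) = trace(a^-1 b^-1)*trace(b) - trace(a^-1) = y*z - x
trace(b^-2) = trace(b^-1)*trace(b) - trace(1) = y^2 - 2
so trace(a^-1 b^-2 a^-1) = trace(b^-2 a^-1)*trace(a) - trace(b^-2) = x*y*z - x^2 - y^2 + 2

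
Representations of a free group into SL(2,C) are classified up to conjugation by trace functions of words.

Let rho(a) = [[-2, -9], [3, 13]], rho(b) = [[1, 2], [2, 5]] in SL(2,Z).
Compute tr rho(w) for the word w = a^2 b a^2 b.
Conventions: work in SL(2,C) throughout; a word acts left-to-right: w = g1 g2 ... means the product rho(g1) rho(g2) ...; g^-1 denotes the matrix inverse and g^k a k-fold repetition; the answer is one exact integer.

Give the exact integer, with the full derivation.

rho(a) = [[-2, -9], [3, 13]]
... * rho(a) = [[-2, -9], [3, 13]]  ->  [[-23, -99], [33, 142]]
... * rho(b) = [[1, 2], [2, 5]]  ->  [[-221, -541], [317, 776]]
... * rho(a) = [[-2, -9], [3, 13]]  ->  [[-1181, -5044], [1694, 7235]]
... * rho(a) = [[-2, -9], [3, 13]]  ->  [[-12770, -54943], [18317, 78809]]
... * rho(b) = [[1, 2], [2, 5]]  ->  [[-122656, -300255], [175935, 430679]]
tr = -122656 + 430679 = 308023

308023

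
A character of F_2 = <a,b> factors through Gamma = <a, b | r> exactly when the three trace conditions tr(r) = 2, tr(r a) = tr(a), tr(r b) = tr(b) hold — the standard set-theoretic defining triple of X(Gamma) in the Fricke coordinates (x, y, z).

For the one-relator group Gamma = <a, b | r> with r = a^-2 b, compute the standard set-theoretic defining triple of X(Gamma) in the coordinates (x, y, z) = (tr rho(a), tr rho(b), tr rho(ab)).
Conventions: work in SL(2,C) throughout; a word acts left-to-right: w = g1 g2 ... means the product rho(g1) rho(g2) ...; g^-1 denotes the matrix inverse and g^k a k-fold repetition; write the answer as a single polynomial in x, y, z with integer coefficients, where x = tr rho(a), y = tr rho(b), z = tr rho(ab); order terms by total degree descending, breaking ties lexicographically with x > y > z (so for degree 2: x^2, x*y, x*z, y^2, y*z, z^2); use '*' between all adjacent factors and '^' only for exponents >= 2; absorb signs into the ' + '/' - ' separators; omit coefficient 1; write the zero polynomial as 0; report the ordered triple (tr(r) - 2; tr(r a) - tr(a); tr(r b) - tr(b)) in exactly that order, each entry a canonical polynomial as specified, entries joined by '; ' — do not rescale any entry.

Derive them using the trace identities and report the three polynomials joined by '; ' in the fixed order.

so tr(a^-1 b) = tr(b)*tr(a) - tr(b a) = x*y - z
tr(a^-2 b) = tr(a^-1 b)*tr(a) - tr(a^-1 b a) = x^2*y - x*z - y
so tr(b^2) = tr(b)*tr(b) - tr(1) = y^2 - 2
tr(b^2 a) = tr(b)*tr(a b) - tr(a) = y*z - x
reduce: tr(a^-1 b^2) = tr(b^2)*tr(a) - tr(b^2 a) = x*y^2 - y*z - x
tr(a^-2 b^2) = tr(a^-1 b^2)*tr(a) - tr(a^-1 b^2 a) = x^2*y^2 - x*y*z - x^2 - y^2 + 2
assemble the triple (tr(r) - 2; tr(r a) - x; tr(r b) - y)

x^2*y - x*z - y - 2; x*y - x - z; x^2*y^2 - x*y*z - x^2 - y^2 - y + 2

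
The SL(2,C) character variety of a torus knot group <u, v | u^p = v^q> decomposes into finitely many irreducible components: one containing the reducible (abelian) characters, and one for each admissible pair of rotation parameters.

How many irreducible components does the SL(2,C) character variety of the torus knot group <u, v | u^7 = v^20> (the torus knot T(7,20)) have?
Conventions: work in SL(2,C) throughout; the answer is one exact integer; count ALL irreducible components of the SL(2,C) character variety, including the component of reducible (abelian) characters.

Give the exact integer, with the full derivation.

Gamma = < u, v | u^7 = v^20 > (torus knot T(7,20)); the central element u^7 = v^20 acts as +I or -I in any irreducible SL(2,C) representation.
So on each irreducible component the traces are pinned: tr(u) = 2*cos(pi*alpha/7) with 1 <= alpha <= 6, tr(v) = 2*cos(pi*beta/20) with 1 <= beta <= 19.
u^7 = (-1)^alpha I and v^20 = (-1)^beta I must agree, so alpha and beta have equal parity.
Enumerate parity-matched pairs: 3*10 odd-odd plus 3*9 even-even gives 57.
components with irreducible characters: 57; plus the single component of reducible (abelian) characters: total 58.

58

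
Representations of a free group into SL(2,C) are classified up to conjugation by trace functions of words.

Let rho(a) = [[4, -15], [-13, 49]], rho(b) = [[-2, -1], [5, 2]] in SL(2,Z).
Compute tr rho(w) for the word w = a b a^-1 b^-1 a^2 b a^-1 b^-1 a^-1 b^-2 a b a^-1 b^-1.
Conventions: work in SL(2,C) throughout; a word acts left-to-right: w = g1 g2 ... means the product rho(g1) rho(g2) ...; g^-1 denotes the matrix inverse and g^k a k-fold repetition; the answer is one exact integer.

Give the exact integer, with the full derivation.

rho(a) = [[4, -15], [-13, 49]]
... * rho(b) = [[-2, -1], [5, 2]]  ->  [[-83, -34], [271, 111]]
... * rho(a^-1) = [[49, 15], [13, 4]]  ->  [[-4509, -1381], [14722, 4509]]
... * rho(b^-1) = [[2, 1], [-5, -2]]  ->  [[-2113, -1747], [6899, 5704]]
... * rho(a) = [[4, -15], [-13, 49]]  ->  [[14259, -53908], [-46556, 176011]]
... * rho(a) = [[4, -15], [-13, 49]]  ->  [[757840, -2855377], [-2474367, 9322879]]
... * rho(b) = [[-2, -1], [5, 2]]  ->  [[-15792565, -6468594], [51563129, 21120125]]
... * rho(a^-1) = [[49, 15], [13, 4]]  ->  [[-857927407, -262762851], [2801154946, 857927435]]
... * rho(b^-1) = [[2, 1], [-5, -2]]  ->  [[-402040559, -332401705], [1312672717, 1085300076]]
... * rho(a^-1) = [[49, 15], [13, 4]]  ->  [[-24021209556, -7360215205], [78429864121, 24031291059]]
... * rho(b^-1) = [[2, 1], [-5, -2]]  ->  [[-11241343087, -9300779146], [36703272947, 30367282003]]
... * rho(b^-1) = [[2, 1], [-5, -2]]  ->  [[24021209556, 7360215205], [-78429864121, -24031291059]]
... * rho(a) = [[4, -15], [-13, 49]]  ->  [[402040559, 332401705], [-1312672717, -1085300076]]
... * rho(b) = [[-2, -1], [5, 2]]  ->  [[857927407, 262762851], [-2801154946, -857927435]]
... * rho(a^-1) = [[49, 15], [13, 4]]  ->  [[45454360006, 13919962509], [-148409649009, -45449033930]]
... * rho(b^-1) = [[2, 1], [-5, -2]]  ->  [[21308907467, 17614434988], [-69574128368, -57511581149]]
tr = 21308907467 + -57511581149 = -36202673682

-36202673682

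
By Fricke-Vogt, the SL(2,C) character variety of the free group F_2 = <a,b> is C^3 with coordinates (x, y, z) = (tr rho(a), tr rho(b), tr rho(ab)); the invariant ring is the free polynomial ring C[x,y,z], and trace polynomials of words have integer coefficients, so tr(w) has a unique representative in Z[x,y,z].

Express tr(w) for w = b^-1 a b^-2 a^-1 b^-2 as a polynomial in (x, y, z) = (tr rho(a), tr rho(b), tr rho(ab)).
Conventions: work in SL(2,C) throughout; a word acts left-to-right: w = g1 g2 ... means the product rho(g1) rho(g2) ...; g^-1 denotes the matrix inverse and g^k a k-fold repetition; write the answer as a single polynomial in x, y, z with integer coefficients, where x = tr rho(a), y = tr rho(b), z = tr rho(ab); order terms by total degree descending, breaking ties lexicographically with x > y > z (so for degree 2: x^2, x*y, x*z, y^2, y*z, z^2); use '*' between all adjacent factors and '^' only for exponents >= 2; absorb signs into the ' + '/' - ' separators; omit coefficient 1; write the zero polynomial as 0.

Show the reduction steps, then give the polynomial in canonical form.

so tr(a b^-1) = tr(a)*tr(b) - tr(a b) = x*y - z
tr(a b^-2) = tr(a b^-1)*tr(b) - tr(a) = x*y^2 - y*z - x
tr(a b^-3) = tr(a b^-2)*tr(b) - tr(a b^-1) = x*y^3 - y^2*z - 2*x*y + z
reduce: tr(b^-3 a b^-1) = tr(a b^-3)*tr(b) - tr(a b^-2) = x*y^4 - y^3*z - 3*x*y^2 + 2*y*z + x
so tr(a^2) = tr(a)*tr(a) - tr(1) = x^2 - 2
reduce: tr(a^2 b) = tr(a)*tr(b a) - tr(b) = x*z - y
reduce: tr(b^-1 a^2) = tr(a^2)*tr(b) - tr(a^2 b) = x^2*y - x*z - y
so tr(a b^-2 a) = tr(b^-1 a^2)*tr(b) - tr(b^-1 a^2 b) = x^2*y^2 - x*y*z - x^2 - y^2 + 2
tr(a b a b) = tr(b a)*tr(b a) - tr(1) = z^2 - 2
tr(a b a b^-1) = tr(a b a)*tr(b) - tr(a b a b) = x*y*z - y^2 - z^2 + 2
tr(a b^-2 a b) = tr(a b a b^-1)*tr(b) - tr(a b a) = x*y^2*z - y^3 - y*z^2 - x*z + 3*y
tr(a b^-1 a b^-2) = tr(a b^-2 a)*tr(b) - tr(a b^-2 a b) = x^2*y^3 - 2*x*y^2*z - x^2*y + y*z^2 + x*z - y
tr(a b^-1 a b^-1) = tr(a b^-1 a)*tr(b) - tr(a b^-1 a b) = x^2*y^2 - 2*x*y*z + z^2 - 2
tr(b^-3 a b^-1 a) = tr(a b^-1 a b^-2)*tr(b) - tr(a b^-1 a b^-1) = x^2*y^4 - 2*x*y^3*z - 2*x^2*y^2 + y^2*z^2 + 3*x*y*z - y^2 - z^2 + 2
tr(a^-1 b^-3 a b^-1) = tr(b^-3 a b^-1)*tr(a) - tr(b^-3 a b^-1 a) = x*y^3*z - x^2*y^2 - y^2*z^2 - x*y*z + x^2 + y^2 + z^2 - 2
so tr(b^-2) = tr(b^-1)*tr(b) - tr(1) = y^2 - 2
reduce: tr(b^-3) = tr(b^-2)*tr(b) - tr(b^-1) = y^3 - 3*y
tr(b^-1 a b^-2 a^-1 b^-2) = tr(a^-1 b^-3 a b^-1)*tr(b) - tr(a^-1 b^-3 a) = x*y^4*z - x^2*y^3 - y^3*z^2 - x*y^2*z + x^2*y + y*z^2 + y

x*y^4*z - x^2*y^3 - y^3*z^2 - x*y^2*z + x^2*y + y*z^2 + y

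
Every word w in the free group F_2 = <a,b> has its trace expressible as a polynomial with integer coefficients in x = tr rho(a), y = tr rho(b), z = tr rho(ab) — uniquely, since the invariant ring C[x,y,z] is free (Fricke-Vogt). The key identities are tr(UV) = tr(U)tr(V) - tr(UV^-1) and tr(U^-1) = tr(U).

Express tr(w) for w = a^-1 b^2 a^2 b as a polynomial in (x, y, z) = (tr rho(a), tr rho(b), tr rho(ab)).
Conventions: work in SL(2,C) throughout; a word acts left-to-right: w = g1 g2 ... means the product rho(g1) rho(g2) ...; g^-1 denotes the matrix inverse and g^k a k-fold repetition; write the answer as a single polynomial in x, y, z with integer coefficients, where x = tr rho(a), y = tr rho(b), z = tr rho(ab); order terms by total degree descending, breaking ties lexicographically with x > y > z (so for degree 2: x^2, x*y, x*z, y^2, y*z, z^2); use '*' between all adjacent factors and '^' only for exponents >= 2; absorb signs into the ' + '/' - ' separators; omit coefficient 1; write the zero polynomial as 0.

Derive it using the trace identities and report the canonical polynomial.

apply: trace(a b^2) = trace(b) * trace(a b) - trace(a) = y*z - x
use: trace(b^3 a) = trace(b) * trace(a b^2) - trace(a b) = y^2*z - x*y - z
apply: trace(b^2) = trace(b) * trace(b) - trace(1) = y^2 - 2
trace(b^3) = trace(b) * trace(b^2) - trace(b) = y^3 - 3*y
trace(b^2 a^2 b) = trace(a) * trace(b^3 a) - trace(b^3) = x*y^2*z - x^2*y - y^3 - x*z + 3*y
apply: trace(b a b a) = trace(a b) * trace(a b) - trace(1)   [split at repeated a] = z^2 - 2
apply: trace(a^2 b a b) = trace(a) * trace(b a b a) - trace(b a b) = x*z^2 - y*z - x
use: trace(b a^2) = trace(a) * trace(b a) - trace(b) = x*z - y
use: trace(a^2 b a) = trace(a) * trace(b a^2) - trace(b a) = x^2*z - x*y - z
apply: trace(b^2 a^2 b a) = trace(b) * trace(a^2 b a b) - trace(a^2 b a) = x*y*z^2 - x^2*z - y^2*z + z
use: trace(a^-1 b^2 a^2 b) = trace(b^2 a^2 b) * trace(a) - trace(b^2 a^2 b a) = x^2*y^2*z - x^3*y - x*y^3 - x*y*z^2 + y^2*z + 3*x*y - z

x^2*y^2*z - x^3*y - x*y^3 - x*y*z^2 + y^2*z + 3*x*y - z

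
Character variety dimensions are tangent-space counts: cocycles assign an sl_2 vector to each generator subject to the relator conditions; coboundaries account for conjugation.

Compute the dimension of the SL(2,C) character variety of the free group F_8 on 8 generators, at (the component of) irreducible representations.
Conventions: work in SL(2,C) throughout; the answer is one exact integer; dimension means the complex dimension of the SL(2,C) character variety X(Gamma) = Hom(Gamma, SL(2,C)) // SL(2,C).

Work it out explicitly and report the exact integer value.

21

Here Gamma is free of rank 8 — no relator constrains a cocycle.
So Z^1 = (sl_2)^8 in full: dim Z^1 = 24.
dim B^1 = 3: the coboundary map is injective because an irreducible image has centralizer 0 in sl_2.
dim H^1 = 24 - 3 = 21, which is dim X.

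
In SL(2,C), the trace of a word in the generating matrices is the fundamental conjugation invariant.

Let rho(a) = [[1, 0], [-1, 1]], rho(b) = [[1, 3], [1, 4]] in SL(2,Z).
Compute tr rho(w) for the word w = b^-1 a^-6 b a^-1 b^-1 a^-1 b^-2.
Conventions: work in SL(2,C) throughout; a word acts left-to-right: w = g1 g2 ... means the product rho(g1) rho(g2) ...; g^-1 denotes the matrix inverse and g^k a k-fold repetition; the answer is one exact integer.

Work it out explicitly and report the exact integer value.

rho(b^-1) = [[4, -3], [-1, 1]]
... * rho(a^-1) = [[1, 0], [1, 1]]  ->  [[1, -3], [0, 1]]
... * rho(a^-1) = [[1, 0], [1, 1]]  ->  [[-2, -3], [1, 1]]
... * rho(a^-1) = [[1, 0], [1, 1]]  ->  [[-5, -3], [2, 1]]
... * rho(a^-1) = [[1, 0], [1, 1]]  ->  [[-8, -3], [3, 1]]
... * rho(a^-1) = [[1, 0], [1, 1]]  ->  [[-11, -3], [4, 1]]
... * rho(a^-1) = [[1, 0], [1, 1]]  ->  [[-14, -3], [5, 1]]
... * rho(b) = [[1, 3], [1, 4]]  ->  [[-17, -54], [6, 19]]
... * rho(a^-1) = [[1, 0], [1, 1]]  ->  [[-71, -54], [25, 19]]
... * rho(b^-1) = [[4, -3], [-1, 1]]  ->  [[-230, 159], [81, -56]]
... * rho(a^-1) = [[1, 0], [1, 1]]  ->  [[-71, 159], [25, -56]]
... * rho(b^-1) = [[4, -3], [-1, 1]]  ->  [[-443, 372], [156, -131]]
... * rho(b^-1) = [[4, -3], [-1, 1]]  ->  [[-2144, 1701], [755, -599]]
tr = -2144 + -599 = -2743

-2743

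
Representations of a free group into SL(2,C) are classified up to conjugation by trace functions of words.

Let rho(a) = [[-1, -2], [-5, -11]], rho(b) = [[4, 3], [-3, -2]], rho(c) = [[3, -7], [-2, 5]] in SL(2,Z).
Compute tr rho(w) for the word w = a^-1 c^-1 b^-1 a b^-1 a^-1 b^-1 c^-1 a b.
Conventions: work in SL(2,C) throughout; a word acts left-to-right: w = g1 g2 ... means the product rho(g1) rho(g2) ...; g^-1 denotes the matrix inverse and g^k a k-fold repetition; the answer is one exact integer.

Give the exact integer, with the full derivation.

rho(a^-1) = [[-11, 2], [5, -1]]
... * rho(c^-1) = [[5, 7], [2, 3]]  ->  [[-51, -71], [23, 32]]
... * rho(b^-1) = [[-2, -3], [3, 4]]  ->  [[-111, -131], [50, 59]]
... * rho(a) = [[-1, -2], [-5, -11]]  ->  [[766, 1663], [-345, -749]]
... * rho(b^-1) = [[-2, -3], [3, 4]]  ->  [[3457, 4354], [-1557, -1961]]
... * rho(a^-1) = [[-11, 2], [5, -1]]  ->  [[-16257, 2560], [7322, -1153]]
... * rho(b^-1) = [[-2, -3], [3, 4]]  ->  [[40194, 59011], [-18103, -26578]]
... * rho(c^-1) = [[5, 7], [2, 3]]  ->  [[318992, 458391], [-143671, -206455]]
... * rho(a) = [[-1, -2], [-5, -11]]  ->  [[-2610947, -5680285], [1175946, 2558347]]
... * rho(b) = [[4, 3], [-3, -2]]  ->  [[6597067, 3527729], [-2971257, -1588856]]
tr = 6597067 + -1588856 = 5008211

5008211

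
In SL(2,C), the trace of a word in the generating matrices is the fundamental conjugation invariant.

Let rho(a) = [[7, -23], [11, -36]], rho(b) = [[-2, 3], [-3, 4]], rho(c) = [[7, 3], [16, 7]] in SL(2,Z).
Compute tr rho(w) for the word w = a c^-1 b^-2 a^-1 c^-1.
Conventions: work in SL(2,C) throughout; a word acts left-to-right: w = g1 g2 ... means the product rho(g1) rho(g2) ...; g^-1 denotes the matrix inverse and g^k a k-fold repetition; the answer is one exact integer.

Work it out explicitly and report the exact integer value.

rho(a) = [[7, -23], [11, -36]]
... * rho(c^-1) = [[7, -3], [-16, 7]]  ->  [[417, -182], [653, -285]]
... * rho(b^-1) = [[4, -3], [3, -2]]  ->  [[1122, -887], [1757, -1389]]
... * rho(b^-1) = [[4, -3], [3, -2]]  ->  [[1827, -1592], [2861, -2493]]
... * rho(a^-1) = [[-36, 23], [-11, 7]]  ->  [[-48260, 30877], [-75573, 48352]]
... * rho(c^-1) = [[7, -3], [-16, 7]]  ->  [[-831852, 360919], [-1302643, 565183]]
tr = -831852 + 565183 = -266669

-266669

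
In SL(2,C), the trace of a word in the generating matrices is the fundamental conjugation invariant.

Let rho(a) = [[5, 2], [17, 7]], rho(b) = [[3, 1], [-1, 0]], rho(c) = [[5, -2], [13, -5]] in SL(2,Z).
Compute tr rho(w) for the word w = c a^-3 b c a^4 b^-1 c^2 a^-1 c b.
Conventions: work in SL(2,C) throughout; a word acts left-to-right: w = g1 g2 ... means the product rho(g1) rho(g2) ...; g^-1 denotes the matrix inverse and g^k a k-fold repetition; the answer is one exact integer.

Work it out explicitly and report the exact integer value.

-3924736494

rho(c) = [[5, -2], [13, -5]]
... * rho(a^-1) = [[7, -2], [-17, 5]]  ->  [[69, -20], [176, -51]]
... * rho(a^-1) = [[7, -2], [-17, 5]]  ->  [[823, -238], [2099, -607]]
... * rho(a^-1) = [[7, -2], [-17, 5]]  ->  [[9807, -2836], [25012, -7233]]
... * rho(b) = [[3, 1], [-1, 0]]  ->  [[32257, 9807], [82269, 25012]]
... * rho(c) = [[5, -2], [13, -5]]  ->  [[288776, -113549], [736501, -289598]]
... * rho(a) = [[5, 2], [17, 7]]  ->  [[-486453, -217291], [-1240661, -554184]]
... * rho(a) = [[5, 2], [17, 7]]  ->  [[-6126212, -2493943], [-15624433, -6360610]]
... * rho(a) = [[5, 2], [17, 7]]  ->  [[-73028091, -29710025], [-186252535, -75773136]]
... * rho(a) = [[5, 2], [17, 7]]  ->  [[-870210880, -354026357], [-2219405987, -902917022]]
... * rho(b^-1) = [[0, -1], [1, 3]]  ->  [[-354026357, -191868191], [-902917022, -489345079]]
... * rho(c) = [[5, -2], [13, -5]]  ->  [[-4264418268, 1667393669], [-10876071137, 4252559439]]
... * rho(c) = [[5, -2], [13, -5]]  ->  [[354026357, 191868191], [902917022, 489345079]]
... * rho(a^-1) = [[7, -2], [-17, 5]]  ->  [[-783574748, 251288241], [-1998447189, 640891351]]
... * rho(c) = [[5, -2], [13, -5]]  ->  [[-651126607, 310708291], [-1660648382, 792437623]]
... * rho(b) = [[3, 1], [-1, 0]]  ->  [[-2264088112, -651126607], [-5774382769, -1660648382]]
tr = -2264088112 + -1660648382 = -3924736494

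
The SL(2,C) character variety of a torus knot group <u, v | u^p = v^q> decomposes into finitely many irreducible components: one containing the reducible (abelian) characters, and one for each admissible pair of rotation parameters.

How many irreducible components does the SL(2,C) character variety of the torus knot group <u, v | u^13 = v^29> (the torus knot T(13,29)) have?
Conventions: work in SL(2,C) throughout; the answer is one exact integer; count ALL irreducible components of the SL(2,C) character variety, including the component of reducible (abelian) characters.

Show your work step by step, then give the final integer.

For T(13,29): irreducibility forces the central element u^13 = v^29 to one of +I, -I.
On an irreducible component, tr(u) is locked at 2*cos(pi*alpha/13) for some alpha in 1..12, and tr(v) at 2*cos(pi*beta/29) for some beta in 1..28.
u^13 = (-1)^alpha I and v^29 = (-1)^beta I must agree, so alpha and beta have equal parity.
Counting: 6 odd alphas x 14 odd betas + 6 even alphas x 14 even betas = 84 + 84 = 168.
Total: 168 irreducible-character components + 1 reducible (abelian) component = 169.

169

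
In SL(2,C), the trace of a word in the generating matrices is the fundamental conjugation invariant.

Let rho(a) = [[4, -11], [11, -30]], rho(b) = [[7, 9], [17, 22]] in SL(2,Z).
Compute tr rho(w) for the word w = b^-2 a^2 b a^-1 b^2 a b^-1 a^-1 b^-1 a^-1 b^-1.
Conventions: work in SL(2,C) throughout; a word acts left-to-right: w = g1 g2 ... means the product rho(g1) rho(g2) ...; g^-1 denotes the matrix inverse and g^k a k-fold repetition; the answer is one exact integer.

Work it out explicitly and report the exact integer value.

249318165188830891

rho(b^-1) = [[22, -9], [-17, 7]]
... * rho(b^-1) = [[22, -9], [-17, 7]]  ->  [[637, -261], [-493, 202]]
... * rho(a) = [[4, -11], [11, -30]]  ->  [[-323, 823], [250, -637]]
... * rho(a) = [[4, -11], [11, -30]]  ->  [[7761, -21137], [-6007, 16360]]
... * rho(b) = [[7, 9], [17, 22]]  ->  [[-305002, -395165], [236071, 305857]]
... * rho(a^-1) = [[-30, 11], [-11, 4]]  ->  [[13496875, -4935682], [-10446557, 3820209]]
... * rho(b) = [[7, 9], [17, 22]]  ->  [[10571531, 12886871], [-8182346, -9974415]]
... * rho(b) = [[7, 9], [17, 22]]  ->  [[293077524, 378654941], [-226841477, -293078244]]
... * rho(a) = [[4, -11], [11, -30]]  ->  [[5337514447, -14583500994], [-4131226592, 11287603567]]
... * rho(b^-1) = [[22, -9], [-17, 7]]  ->  [[365344834732, -150122136981], [-282776245663, 116194264297]]
... * rho(a^-1) = [[-30, 11], [-11, 4]]  ->  [[-9309001535169, 3418304634128], [7205150462623, -2645761645105]]
... * rho(b^-1) = [[22, -9], [-17, 7]]  ->  [[-262909212553894, 107709146255417], [203491258144491, -83366685679342]]
... * rho(a^-1) = [[-30, 11], [-11, 4]]  ->  [[6702475767807233, -2461164753071166], [-5187704201861968, 1904937096872033]]
... * rho(b^-1) = [[22, -9], [-17, 7]]  ->  [[189294267693968948, -77550435181763259], [-146513423087787857, 60023897494861943]]
tr = 189294267693968948 + 60023897494861943 = 249318165188830891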